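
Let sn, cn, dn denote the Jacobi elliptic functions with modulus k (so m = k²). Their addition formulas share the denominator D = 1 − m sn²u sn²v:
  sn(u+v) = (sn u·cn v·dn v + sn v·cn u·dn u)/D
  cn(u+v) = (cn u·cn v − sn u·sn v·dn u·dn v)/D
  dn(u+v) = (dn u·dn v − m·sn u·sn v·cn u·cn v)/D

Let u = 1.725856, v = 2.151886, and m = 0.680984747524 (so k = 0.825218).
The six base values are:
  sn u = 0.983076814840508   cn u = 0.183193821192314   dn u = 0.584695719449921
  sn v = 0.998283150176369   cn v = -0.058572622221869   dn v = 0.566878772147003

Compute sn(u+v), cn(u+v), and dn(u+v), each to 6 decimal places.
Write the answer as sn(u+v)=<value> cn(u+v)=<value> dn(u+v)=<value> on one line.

sn(u+v)=0.215871 cn(u+v)=-0.976422 dn(u+v)=0.984005

m = k² = 0.680984747524
D = 1 − m·sn²u·sn²v = 0.3441269683468787
sn(u+v) = (sn u·cn v·dn v + sn v·cn u·dn u)/D = 0.07428708085929897/0.3441269683468787 = 0.2158711397021865
cn(u+v) = (cn u·cn v − sn u·sn v·dn u·dn v)/D = -0.3360130949249116/0.3441269683468787 = -0.9764218612073775
dn(u+v) = (dn u·dn v − m·sn u·sn v·cn u·cn v)/D = 0.3386226632771766/0.3441269683468787 = 0.9840050168222973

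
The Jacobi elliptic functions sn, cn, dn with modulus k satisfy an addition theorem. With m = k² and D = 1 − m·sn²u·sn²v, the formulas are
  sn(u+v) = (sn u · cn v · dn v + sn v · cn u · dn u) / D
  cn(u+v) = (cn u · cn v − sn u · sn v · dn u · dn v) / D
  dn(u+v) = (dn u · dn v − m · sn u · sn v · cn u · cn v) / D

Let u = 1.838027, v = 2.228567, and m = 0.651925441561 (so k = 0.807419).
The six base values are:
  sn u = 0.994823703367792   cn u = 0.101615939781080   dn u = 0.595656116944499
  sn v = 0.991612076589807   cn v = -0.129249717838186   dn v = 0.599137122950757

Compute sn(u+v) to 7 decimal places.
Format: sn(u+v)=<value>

m = k² = 0.651925441561
D = 1 − m·sn²u·sn²v = 0.3655844877830178
sn(u+v) = (sn u·cn v·dn v + sn v·cn u·dn u)/D = -0.01701700988305814/0.3655844877830178 = -0.04654740682859086

sn(u+v)=-0.0465474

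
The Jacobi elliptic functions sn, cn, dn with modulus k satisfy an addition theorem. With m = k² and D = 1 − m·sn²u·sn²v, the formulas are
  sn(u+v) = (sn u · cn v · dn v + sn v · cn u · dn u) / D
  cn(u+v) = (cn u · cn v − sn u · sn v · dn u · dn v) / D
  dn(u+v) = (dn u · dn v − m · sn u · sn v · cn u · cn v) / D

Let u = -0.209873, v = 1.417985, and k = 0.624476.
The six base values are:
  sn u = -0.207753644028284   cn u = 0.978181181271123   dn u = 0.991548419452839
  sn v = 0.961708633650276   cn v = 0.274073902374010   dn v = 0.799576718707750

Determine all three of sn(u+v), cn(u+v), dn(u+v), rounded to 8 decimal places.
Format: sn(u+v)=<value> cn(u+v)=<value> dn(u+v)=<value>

sn(u+v)=0.90127743 cn(u+v)=0.43324242 dn(u+v)=0.82657532

m = k² = 0.389970274576
D = 1 − m·sn²u·sn²v = 0.9844326089739265
sn(u+v) = (sn u·cn v·dn v + sn v·cn u·dn u)/D = 0.8872468917773872/0.9844326089739265 = 0.9012774299524312
cn(u+v) = (cn u·cn v − sn u·sn v·dn u·dn v)/D = 0.4264979655784739/0.9844326089739265 = 0.4332424197355799
dn(u+v) = (dn u·dn v − m·sn u·sn v·cn u·cn v)/D = 0.8137076952792637/0.9844326089739265 = 0.8265753164428297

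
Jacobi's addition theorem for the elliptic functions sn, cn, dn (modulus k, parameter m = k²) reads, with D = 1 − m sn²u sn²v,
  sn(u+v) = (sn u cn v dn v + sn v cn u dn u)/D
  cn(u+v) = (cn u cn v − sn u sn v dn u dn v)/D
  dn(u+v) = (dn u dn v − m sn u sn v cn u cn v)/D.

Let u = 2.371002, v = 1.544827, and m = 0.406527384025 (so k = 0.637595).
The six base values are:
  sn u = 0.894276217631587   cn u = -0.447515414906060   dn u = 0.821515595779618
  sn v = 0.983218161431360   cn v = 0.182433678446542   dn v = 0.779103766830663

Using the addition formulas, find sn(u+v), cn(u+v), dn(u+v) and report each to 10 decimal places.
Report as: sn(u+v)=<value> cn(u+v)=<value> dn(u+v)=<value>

m = k² = 0.406527384025
D = 1 − m·sn²u·sn²v = 0.6857082711735622
sn(u+v) = (sn u·cn v·dn v + sn v·cn u·dn u)/D = -0.2343634615856092/0.6857082711735622 = -0.3417830459949178
cn(u+v) = (cn u·cn v − sn u·sn v·dn u·dn v)/D = -0.6444141533435204/0.6857082711735622 = -0.9397788832860823
dn(u+v) = (dn u·dn v − m·sn u·sn v·cn u·cn v)/D = 0.6692285227746532/0.6857082711735622 = 0.9759668227849949

sn(u+v)=-0.3417830460 cn(u+v)=-0.9397788833 dn(u+v)=0.9759668228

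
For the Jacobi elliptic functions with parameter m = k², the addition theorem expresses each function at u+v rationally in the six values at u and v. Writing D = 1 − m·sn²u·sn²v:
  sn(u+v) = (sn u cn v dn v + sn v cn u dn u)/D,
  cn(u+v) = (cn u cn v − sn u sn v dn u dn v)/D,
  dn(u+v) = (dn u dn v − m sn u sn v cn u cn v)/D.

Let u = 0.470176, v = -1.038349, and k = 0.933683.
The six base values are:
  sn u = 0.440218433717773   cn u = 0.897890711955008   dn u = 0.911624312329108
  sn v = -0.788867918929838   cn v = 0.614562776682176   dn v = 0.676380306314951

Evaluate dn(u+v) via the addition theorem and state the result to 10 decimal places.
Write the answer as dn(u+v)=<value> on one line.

dn(u+v)=0.8757294783

m = k² = 0.871763944489
D = 1 − m·sn²u·sn²v = 0.8948658177112807
dn(u+v) = (dn u·dn v − m·sn u·sn v·cn u·cn v)/D = 0.7836603757311208/0.8948658177112807 = 0.8757294783428199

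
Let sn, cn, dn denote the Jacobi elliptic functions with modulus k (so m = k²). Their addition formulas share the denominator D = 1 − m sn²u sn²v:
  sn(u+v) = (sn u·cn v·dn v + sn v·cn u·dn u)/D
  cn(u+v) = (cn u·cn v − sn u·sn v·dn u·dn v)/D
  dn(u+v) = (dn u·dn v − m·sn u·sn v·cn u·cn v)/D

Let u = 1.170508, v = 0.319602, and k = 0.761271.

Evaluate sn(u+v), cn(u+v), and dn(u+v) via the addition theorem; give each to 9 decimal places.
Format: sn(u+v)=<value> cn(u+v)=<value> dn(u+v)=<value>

sn u = 0.8690567647937465, cn u = 0.4947123806478131, dn u = 0.7498677875551438
sn v = 0.311262198193432, cn v = 0.9503240731328406, dn v = 0.9715206547115062
m = k² = 0.579533535441
D = 1 − m·sn²u·sn²v = 0.9575939694962533
sn(u+v) = (sn u·cn v·dn v + sn v·cn u·dn u)/D = 0.9178334728795499/0.9575939694962533 = 0.9584787520773344
cn(u+v) = (cn u·cn v − sn u·sn v·dn u·dn v)/D = 0.2730712846079863/0.9575939694962533 = 0.2851639560257848
dn(u+v) = (dn u·dn v − m·sn u·sn v·cn u·cn v)/D = 0.6548103267395708/0.9575939694962533 = 0.6838079056450583

sn(u+v)=0.958478752 cn(u+v)=0.285163956 dn(u+v)=0.683807906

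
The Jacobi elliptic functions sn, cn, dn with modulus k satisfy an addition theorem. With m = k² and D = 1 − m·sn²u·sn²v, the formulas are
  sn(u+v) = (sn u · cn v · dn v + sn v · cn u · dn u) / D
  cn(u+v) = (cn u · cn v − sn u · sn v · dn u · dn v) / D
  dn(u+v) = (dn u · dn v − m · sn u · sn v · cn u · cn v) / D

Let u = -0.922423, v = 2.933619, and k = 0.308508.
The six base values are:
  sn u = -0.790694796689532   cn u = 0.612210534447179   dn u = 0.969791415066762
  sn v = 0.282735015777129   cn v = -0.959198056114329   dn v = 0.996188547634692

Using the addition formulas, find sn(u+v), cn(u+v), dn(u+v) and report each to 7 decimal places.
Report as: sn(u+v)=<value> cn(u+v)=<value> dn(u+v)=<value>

sn(u+v)=0.9278200 cn(u+v)=-0.3730281 dn(u+v)=0.9581580

m = k² = 0.095177186064
D = 1 − m·sn²u·sn²v = 0.995243255575635
sn(u+v) = (sn u·cn v·dn v + sn v·cn u·dn u)/D = 0.9234066308445308/0.995243255575635 = 0.927820033616249
cn(u+v) = (cn u·cn v − sn u·sn v·dn u·dn v)/D = -0.371253729787515/0.995243255575635 = -0.373028129261511
dn(u+v) = (dn u·dn v − m·sn u·sn v·cn u·cn v)/D = 0.9536002691016843/0.995243255575635 = 0.958157981738982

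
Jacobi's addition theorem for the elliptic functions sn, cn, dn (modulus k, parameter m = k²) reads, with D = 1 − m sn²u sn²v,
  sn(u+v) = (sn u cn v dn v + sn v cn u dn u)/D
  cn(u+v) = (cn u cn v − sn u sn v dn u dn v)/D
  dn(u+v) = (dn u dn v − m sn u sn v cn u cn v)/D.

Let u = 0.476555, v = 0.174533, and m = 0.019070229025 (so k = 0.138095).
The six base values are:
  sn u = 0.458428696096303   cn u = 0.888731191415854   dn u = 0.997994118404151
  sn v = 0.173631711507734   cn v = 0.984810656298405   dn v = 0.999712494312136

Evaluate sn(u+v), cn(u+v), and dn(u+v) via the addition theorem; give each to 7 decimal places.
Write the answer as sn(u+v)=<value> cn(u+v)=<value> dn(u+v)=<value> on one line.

sn(u+v)=0.6054112 cn(u+v)=0.7959129 dn(u+v)=0.9964990

m = k² = 0.019070229025
D = 1 − m·sn²u·sn²v = 0.9998791747808712
sn(u+v) = (sn u·cn v·dn v + sn v·cn u·dn u)/D = 0.6053380525793762/0.9998791747808712 = 0.6054112015204629
cn(u+v) = (cn u·cn v − sn u·sn v·dn u·dn v)/D = 0.7958166913679835/0.9998791747808712 = 0.7959128577134242
dn(u+v) = (dn u·dn v − m·sn u·sn v·cn u·cn v)/D = 0.9963786332748854/0.9998791747808712 = 0.9964990354892101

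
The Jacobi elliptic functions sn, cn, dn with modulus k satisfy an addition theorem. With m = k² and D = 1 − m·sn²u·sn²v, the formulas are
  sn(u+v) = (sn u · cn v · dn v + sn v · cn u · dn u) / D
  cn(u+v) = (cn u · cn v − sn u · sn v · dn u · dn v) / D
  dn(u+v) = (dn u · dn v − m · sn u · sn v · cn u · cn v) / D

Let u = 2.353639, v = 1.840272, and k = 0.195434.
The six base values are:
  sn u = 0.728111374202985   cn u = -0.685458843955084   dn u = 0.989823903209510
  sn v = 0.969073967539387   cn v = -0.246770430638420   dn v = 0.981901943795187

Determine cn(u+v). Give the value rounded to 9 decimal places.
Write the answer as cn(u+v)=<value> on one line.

m = k² = 0.038194448356
D = 1 − m·sn²u·sn²v = 0.9809844134056154
cn(u+v) = (cn u·cn v − sn u·sn v·dn u·dn v)/D = -0.5166226851568166/0.9809844134056154 = -0.5266369965688788

cn(u+v)=-0.526636997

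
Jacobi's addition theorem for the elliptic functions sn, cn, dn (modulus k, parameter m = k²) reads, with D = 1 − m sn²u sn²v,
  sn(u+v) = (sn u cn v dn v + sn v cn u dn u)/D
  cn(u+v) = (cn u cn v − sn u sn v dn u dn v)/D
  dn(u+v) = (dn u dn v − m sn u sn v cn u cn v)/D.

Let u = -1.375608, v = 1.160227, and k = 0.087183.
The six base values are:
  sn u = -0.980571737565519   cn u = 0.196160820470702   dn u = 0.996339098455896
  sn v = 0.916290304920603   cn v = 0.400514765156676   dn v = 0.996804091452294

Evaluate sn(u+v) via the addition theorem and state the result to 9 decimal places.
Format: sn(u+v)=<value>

m = k² = 0.007600875489
D = 1 − m·sn²u·sn²v = 0.9938639548787078
sn(u+v) = (sn u·cn v·dn v + sn v·cn u·dn u)/D = -0.212396072356615/0.9938639548787078 = -0.2137073905477697

sn(u+v)=-0.213707391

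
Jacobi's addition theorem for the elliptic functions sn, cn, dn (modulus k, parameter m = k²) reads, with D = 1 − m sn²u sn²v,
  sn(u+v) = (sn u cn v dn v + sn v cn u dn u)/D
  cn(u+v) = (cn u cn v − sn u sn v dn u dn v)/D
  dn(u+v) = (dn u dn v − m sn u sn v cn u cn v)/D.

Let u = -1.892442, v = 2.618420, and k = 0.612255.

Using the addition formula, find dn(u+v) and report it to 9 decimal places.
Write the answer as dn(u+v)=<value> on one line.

sn u = -0.9945494723758724, cn u = -0.1042657517925892, dn u = 0.793233261176264
sn v = 0.7602899900048204, cn v = -0.6495838137596026, dn v = 0.8850524307039873
m = k² = 0.374856185025
D = 1 − m·sn²u·sn²v = 0.7856734324238924
dn(u+v) = (dn u·dn v − m·sn u·sn v·cn u·cn v)/D = 0.7212506382996403/0.7856734324238924 = 0.9180030894954658

dn(u+v)=0.918003089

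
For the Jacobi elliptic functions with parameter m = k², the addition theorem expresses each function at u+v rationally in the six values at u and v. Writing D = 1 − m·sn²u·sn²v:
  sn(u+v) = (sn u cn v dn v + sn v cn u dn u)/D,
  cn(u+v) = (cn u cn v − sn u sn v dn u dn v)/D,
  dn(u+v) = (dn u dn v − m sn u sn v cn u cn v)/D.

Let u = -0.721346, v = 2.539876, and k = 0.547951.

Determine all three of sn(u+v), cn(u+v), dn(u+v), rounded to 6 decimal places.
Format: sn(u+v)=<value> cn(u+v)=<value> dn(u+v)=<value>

sn u = -0.6476544848007217, cn u = 0.7619341627184804, dn u = 0.9349107504174631
sn v = 0.7568049295898206, cn v = -0.6536408023896203, dn v = 0.9099618289955485
m = k² = 0.300250298401
D = 1 − m·sn²u·sn²v = 0.9278663170484418
sn(u+v) = (sn u·cn v·dn v + sn v·cn u·dn u)/D = 0.9243199887288616/0.9278663170484418 = 0.9961779749362374
cn(u+v) = (cn u·cn v − sn u·sn v·dn u·dn v)/D = -0.08104604092314938/0.9278663170484418 = -0.08734667853981184
dn(u+v) = (dn u·dn v − m·sn u·sn v·cn u·cn v)/D = 0.7774392728949528/0.9278663170484418 = 0.8378785376841785

sn(u+v)=0.996178 cn(u+v)=-0.087347 dn(u+v)=0.837879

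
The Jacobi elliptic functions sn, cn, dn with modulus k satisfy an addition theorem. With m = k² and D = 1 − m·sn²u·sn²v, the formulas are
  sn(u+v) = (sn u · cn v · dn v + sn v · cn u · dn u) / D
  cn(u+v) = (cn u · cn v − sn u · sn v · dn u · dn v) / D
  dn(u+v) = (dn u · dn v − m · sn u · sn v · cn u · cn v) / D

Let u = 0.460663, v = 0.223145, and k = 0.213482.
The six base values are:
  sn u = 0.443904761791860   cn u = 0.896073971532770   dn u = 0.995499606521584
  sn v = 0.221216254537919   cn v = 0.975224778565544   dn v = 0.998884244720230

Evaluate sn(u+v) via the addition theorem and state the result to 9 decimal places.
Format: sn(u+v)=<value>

m = k² = 0.045574564324
D = 1 − m·sn²u·sn²v = 0.999560522947628
sn(u+v) = (sn u·cn v·dn v + sn v·cn u·dn u)/D = 0.6297579370363691/0.999560522947628 = 0.6300348228832215

sn(u+v)=0.630034823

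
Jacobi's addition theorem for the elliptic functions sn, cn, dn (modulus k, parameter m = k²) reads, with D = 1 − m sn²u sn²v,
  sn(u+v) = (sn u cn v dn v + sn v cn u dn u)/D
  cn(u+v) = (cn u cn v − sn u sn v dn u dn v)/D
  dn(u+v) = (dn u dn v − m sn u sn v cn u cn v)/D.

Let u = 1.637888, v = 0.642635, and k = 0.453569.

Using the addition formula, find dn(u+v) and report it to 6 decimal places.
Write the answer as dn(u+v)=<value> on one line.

sn u = 0.9997590130422609, cn u = 0.02195258164235964, dn u = 0.8912767832144826
sn v = 0.5925991832975081, cn v = 0.8054974909676171, dn v = 0.9632003055469061
m = k² = 0.205724837761
D = 1 − m·sn²u·sn²v = 0.9277896446981669
dn(u+v) = (dn u·dn v − m·sn u·sn v·cn u·cn v)/D = 0.856322843519311/0.9277896446981669 = 0.9229709001525816

dn(u+v)=0.922971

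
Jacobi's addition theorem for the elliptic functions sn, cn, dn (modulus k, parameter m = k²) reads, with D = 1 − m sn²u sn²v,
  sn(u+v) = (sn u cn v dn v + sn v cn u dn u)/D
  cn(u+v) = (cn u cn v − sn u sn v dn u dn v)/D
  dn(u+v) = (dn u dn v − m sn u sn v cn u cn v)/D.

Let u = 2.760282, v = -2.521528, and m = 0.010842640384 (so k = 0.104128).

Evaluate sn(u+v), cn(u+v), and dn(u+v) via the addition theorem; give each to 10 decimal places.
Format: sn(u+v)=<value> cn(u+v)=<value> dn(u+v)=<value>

sn(u+v)=0.2364685300 cn(u+v)=0.9716391482 dn(u+v)=0.9996968081

sn u = 0.3799802049418233, cn u = -0.9249946182829228, dn u = 0.9992169363274582
sn v = -0.5877039868290439, cn v = -0.8090760309545988, dn v = 0.9981257413976909
m = k² = 0.010842640384
D = 1 − m·sn²u·sn²v = 0.9994592777098084
sn(u+v) = (sn u·cn v·dn v + sn v·cn u·dn u)/D = 0.2363406661748141/0.9994592777098084 = 0.2364685299799031
cn(u+v) = (cn u·cn v − sn u·sn v·dn u·dn v)/D = 0.9711137612619115/0.9994592777098084 = 0.9716391482073701
dn(u+v) = (dn u·dn v − m·sn u·sn v·cn u·cn v)/D = 0.9991562497461694/0.9994592777098084 = 0.9996968080937391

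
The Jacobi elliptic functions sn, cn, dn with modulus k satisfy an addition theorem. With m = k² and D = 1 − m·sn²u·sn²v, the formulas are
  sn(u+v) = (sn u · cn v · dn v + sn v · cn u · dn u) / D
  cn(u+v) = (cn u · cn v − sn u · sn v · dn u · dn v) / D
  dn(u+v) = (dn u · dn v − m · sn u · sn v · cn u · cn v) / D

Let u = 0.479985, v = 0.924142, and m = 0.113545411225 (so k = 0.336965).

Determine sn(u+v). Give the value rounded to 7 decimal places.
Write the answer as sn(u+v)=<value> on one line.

sn(u+v)=0.9796692

sn u = 0.4599943023236308, cn u = 0.8879218669622886, dn u = 0.9879141593126954
sn v = 0.7904731390104479, cn v = 0.6124967073405123, dn v = 0.9638731251932486
m = k² = 0.113545411225
D = 1 − m·sn²u·sn²v = 0.9849876484514874
sn(u+v) = (sn u·cn v·dn v + sn v·cn u·dn u)/D = 0.9649620244124923/0.9849876484514874 = 0.9796691622778441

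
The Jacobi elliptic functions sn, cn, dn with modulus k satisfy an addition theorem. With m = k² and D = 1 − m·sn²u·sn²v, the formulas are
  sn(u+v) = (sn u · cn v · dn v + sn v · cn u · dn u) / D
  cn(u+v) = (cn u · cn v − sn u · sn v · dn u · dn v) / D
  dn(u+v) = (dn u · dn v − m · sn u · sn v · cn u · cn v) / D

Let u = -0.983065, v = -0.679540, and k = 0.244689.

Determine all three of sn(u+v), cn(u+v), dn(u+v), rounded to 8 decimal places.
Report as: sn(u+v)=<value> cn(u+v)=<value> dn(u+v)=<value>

sn(u+v)=-0.99786072 cn(u+v)=-0.06537568 dn(u+v)=0.96973357

sn u = -0.8278497396648436, cn u = 0.5609499162464066, dn u = 0.9792686695059464
sn v = -0.6262142612925018, cn v = 0.7796510110003618, dn v = 0.9881909022406321
m = k² = 0.059872706721
D = 1 − m·sn²u·sn²v = 0.983909192727283
sn(u+v) = (sn u·cn v·dn v + sn v·cn u·dn u)/D = -0.9818043372988042/0.983909192727283 = -0.9978607218592557
cn(u+v) = (cn u·cn v − sn u·sn v·dn u·dn v)/D = -0.06432373430165302/0.983909192727283 = -0.06537568179778363
dn(u+v) = (dn u·dn v − m·sn u·sn v·cn u·cn v)/D = 0.9541297695708498/0.983909192727283 = 0.9697335654788547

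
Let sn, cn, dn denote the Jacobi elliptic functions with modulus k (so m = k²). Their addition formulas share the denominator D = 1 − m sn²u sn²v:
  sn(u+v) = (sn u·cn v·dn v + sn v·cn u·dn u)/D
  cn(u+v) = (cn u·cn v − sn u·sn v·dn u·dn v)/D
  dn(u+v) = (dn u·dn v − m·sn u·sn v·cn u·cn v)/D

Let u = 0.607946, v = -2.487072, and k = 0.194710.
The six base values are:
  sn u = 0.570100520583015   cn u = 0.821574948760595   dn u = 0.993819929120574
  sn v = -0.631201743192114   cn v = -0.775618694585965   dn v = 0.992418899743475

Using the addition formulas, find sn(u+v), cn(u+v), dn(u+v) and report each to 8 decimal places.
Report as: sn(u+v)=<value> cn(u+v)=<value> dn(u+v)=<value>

sn(u+v)=-0.95891063 cn(u+v)=-0.28370832 dn(u+v)=0.98241517

m = k² = 0.0379119841
D = 1 − m·sn²u·sn²v = 0.9950907430016863
sn(u+v) = (sn u·cn v·dn v + sn v·cn u·dn u)/D = -0.9542030874418062/0.9950907430016863 = -0.9589106261439608
cn(u+v) = (cn u·cn v − sn u·sn v·dn u·dn v)/D = -0.2823155233496254/0.9950907430016863 = -0.2837083204070635
dn(u+v) = (dn u·dn v − m·sn u·sn v·cn u·cn v)/D = 0.9775922418760828/0.9950907430016863 = 0.9824151704267498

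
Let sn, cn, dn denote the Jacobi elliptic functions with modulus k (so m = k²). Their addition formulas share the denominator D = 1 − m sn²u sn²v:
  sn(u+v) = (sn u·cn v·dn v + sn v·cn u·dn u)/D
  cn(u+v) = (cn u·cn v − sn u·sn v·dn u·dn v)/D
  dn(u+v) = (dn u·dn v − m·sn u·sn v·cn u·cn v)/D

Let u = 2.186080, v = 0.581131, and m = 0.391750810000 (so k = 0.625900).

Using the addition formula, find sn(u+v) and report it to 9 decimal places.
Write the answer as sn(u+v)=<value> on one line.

sn u = 0.9471316922334889, cn u = -0.320845067855075, dn u = 0.8053425535506649
sn v = 0.538969267129048, cn v = 0.8423254294453996, dn v = 0.941382569031305
m = k² = 0.39175081
D = 1 − m·sn²u·sn²v = 0.8979157730423691
sn(u+v) = (sn u·cn v·dn v + sn v·cn u·dn u)/D = 0.6117641575728506/0.8979157730423691 = 0.6813157491376241

sn(u+v)=0.681315749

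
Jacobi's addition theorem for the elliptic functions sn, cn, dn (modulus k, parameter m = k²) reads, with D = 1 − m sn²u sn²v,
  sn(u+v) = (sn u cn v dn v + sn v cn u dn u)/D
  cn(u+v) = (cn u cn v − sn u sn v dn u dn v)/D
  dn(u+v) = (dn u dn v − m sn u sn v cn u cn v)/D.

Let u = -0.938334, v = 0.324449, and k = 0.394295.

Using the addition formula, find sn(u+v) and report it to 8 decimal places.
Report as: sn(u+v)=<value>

sn(u+v)=-0.57150424

sn u = -0.7958664631694607, cn u = 0.6054721899494091, dn u = 0.9494870665221788
sn v = 0.3179657569116816, cn v = 0.9481021977780567, dn v = 0.9921097642681932
m = k² = 0.155468547025
D = 1 − m·sn²u·sn²v = 0.9900440283418388
sn(u+v) = (sn u·cn v·dn v + sn v·cn u·dn u)/D = -0.5658143626024882/0.9900440283418388 = -0.5715042426447785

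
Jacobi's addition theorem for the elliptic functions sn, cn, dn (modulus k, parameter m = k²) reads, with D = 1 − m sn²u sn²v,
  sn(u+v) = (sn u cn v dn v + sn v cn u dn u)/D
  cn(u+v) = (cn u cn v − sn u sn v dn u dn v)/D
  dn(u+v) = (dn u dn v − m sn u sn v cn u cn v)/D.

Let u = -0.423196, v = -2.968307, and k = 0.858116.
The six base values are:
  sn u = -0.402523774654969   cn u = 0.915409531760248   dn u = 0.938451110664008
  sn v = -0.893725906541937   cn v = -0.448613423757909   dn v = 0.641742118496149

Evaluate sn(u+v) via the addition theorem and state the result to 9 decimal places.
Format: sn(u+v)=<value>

sn(u+v)=-0.720553598

m = k² = 0.736363069456
D = 1 − m·sn²u·sn²v = 0.9047020042887264
sn(u+v) = (sn u·cn v·dn v + sn v·cn u·dn u)/D = -0.6518862839076487/0.9047020042887264 = -0.7205535975574183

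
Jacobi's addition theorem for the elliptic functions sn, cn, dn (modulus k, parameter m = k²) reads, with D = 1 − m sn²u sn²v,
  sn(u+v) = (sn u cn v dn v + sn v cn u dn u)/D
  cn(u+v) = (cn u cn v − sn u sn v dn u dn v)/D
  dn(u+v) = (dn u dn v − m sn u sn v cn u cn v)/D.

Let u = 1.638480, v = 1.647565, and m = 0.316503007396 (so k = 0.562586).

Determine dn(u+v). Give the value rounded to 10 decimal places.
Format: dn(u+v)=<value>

dn(u+v)=0.9959212544

sn u = 0.9975189686575807, cn u = 0.07039820429752763, dn u = 0.8276868684032311
sn v = 0.9980200683646352, cn v = 0.06289628877325633, dn v = 0.8274956558830724
m = k² = 0.316503007396
D = 1 − m·sn²u·sn²v = 0.6863114148962161
dn(u+v) = (dn u·dn v − m·sn u·sn v·cn u·cn v)/D = 0.6835121252605258/0.6863114148962161 = 0.9959212544408669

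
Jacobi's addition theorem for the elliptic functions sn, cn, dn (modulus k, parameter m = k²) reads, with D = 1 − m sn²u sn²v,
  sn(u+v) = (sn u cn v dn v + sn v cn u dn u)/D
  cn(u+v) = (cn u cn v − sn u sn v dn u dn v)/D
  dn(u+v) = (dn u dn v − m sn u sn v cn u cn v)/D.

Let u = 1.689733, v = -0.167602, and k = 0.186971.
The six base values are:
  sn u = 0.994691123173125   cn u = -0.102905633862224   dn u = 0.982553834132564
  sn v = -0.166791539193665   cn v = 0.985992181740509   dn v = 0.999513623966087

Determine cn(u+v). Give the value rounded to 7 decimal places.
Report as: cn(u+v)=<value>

m = k² = 0.034958154841
D = 1 − m·sn²u·sn²v = 0.9990377830143434
cn(u+v) = (cn u·cn v − sn u·sn v·dn u·dn v)/D = 0.06146820335530521/0.9990377830143434 = 0.06152740607050964

cn(u+v)=0.0615274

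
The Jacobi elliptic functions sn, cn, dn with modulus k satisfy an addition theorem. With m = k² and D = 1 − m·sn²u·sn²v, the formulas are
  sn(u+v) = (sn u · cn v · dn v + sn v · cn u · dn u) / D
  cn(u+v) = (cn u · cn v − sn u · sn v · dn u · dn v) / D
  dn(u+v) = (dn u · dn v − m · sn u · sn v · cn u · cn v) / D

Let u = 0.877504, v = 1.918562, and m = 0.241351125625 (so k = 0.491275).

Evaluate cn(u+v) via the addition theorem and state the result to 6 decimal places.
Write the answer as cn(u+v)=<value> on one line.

cn(u+v)=-0.847628

sn u = 0.7541156201445405, cn u = 0.6567416778719126, dn u = 0.9288411809450152
sn v = 0.9785900886646271, cn v = -0.205818945598692, dn v = 0.8768539531803776
m = k² = 0.241351125625
D = 1 − m·sn²u·sn²v = 0.868560218847288
cn(u+v) = (cn u·cn v − sn u·sn v·dn u·dn v)/D = -0.736215553532504/0.868560218847288 = -0.8476275306616903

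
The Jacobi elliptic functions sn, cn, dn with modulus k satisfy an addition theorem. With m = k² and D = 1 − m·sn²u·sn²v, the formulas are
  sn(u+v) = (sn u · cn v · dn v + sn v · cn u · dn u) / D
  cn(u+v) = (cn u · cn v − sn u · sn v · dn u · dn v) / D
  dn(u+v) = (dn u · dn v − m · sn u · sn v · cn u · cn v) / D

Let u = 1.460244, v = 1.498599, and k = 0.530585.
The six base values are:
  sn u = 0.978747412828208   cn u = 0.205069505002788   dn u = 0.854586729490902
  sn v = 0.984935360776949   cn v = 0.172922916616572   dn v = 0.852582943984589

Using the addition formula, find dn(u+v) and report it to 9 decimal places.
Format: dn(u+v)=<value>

m = k² = 0.281520442225
D = 1 − m·sn²u·sn²v = 0.7383825854540624
dn(u+v) = (dn u·dn v − m·sn u·sn v·cn u·cn v)/D = 0.7189823730089353/0.7383825854540624 = 0.9737260698893689

dn(u+v)=0.973726070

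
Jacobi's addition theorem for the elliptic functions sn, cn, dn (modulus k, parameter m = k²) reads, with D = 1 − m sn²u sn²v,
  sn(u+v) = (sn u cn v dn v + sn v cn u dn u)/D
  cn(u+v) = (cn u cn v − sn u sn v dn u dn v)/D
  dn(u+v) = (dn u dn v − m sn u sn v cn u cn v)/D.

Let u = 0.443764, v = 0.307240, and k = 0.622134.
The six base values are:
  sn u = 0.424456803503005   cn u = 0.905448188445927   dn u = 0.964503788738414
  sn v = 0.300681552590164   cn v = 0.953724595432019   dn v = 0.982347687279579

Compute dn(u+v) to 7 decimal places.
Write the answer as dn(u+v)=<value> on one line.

dn(u+v)=0.9105612

m = k² = 0.387050713956
D = 1 − m·sn²u·sn²v = 0.9936955320767998
dn(u+v) = (dn u·dn v − m·sn u·sn v·cn u·cn v)/D = 0.9048206307144368/0.9936955320767998 = 0.9105612348114149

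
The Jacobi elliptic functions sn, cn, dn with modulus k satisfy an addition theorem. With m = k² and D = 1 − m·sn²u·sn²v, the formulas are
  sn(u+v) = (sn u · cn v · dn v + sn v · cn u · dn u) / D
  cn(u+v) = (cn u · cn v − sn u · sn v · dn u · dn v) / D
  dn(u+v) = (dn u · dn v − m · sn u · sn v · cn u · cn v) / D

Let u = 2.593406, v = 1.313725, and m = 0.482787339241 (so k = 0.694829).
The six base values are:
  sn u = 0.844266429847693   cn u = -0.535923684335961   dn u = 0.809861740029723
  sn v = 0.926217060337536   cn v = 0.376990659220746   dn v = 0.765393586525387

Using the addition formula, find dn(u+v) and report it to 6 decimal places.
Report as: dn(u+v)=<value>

dn(u+v)=0.987733

m = k² = 0.482787339241
D = 1 − m·sn²u·sn²v = 0.7047836089471968
dn(u+v) = (dn u·dn v − m·sn u·sn v·cn u·cn v)/D = 0.6961378928380631/0.7047836089471968 = 0.987732807631482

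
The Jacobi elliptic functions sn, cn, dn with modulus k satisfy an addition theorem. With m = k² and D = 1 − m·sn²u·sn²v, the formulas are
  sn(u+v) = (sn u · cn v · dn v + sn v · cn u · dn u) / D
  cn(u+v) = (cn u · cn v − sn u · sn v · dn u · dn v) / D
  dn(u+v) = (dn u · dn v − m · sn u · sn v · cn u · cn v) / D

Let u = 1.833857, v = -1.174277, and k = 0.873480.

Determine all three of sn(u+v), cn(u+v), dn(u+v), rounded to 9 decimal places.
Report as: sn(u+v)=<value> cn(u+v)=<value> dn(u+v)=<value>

sn(u+v)=0.586315913 cn(u+v)=0.810082496 dn(u+v)=0.858904833

sn u = 0.9853639559712744, cn u = 0.1704637036809903, dn u = 0.5091197283348366
sn v = -0.8515803951563776, cn v = 0.5242240270965342, dn v = 0.6683594615777219
m = k² = 0.7629673104
D = 1 − m·sn²u·sn²v = 0.4627819647360773
sn(u+v) = (sn u·cn v·dn v + sn v·cn u·dn u)/D = 0.2713364302613629/0.4627819647360773 = 0.5863159131884169
cn(u+v) = (cn u·cn v − sn u·sn v·dn u·dn v)/D = 0.3748915689876266/0.4627819647360773 = 0.8100824957632604
dn(u+v) = (dn u·dn v − m·sn u·sn v·cn u·cn v)/D = 0.3974856662285117/0.4627819647360773 = 0.8589048331976296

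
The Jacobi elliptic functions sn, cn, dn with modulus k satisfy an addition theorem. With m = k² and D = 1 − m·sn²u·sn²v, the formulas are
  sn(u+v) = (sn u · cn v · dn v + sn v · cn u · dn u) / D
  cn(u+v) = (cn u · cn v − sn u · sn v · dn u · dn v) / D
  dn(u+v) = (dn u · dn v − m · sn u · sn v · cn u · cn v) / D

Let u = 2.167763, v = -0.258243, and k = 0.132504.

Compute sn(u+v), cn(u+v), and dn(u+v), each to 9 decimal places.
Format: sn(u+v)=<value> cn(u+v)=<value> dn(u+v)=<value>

sn u = 0.8335148946788107, cn u = -0.5524969867325713, dn u = 0.9938823422014546
sn v = -0.2553341324082463, cn v = 0.9668528744474664, dn v = 0.9994275071550869
m = k² = 0.017557310016
D = 1 − m·sn²u·sn²v = 0.9992047522377564
sn(u+v) = (sn u·cn v·dn v + sn v·cn u·dn u)/D = 0.9456332202803388/0.9992047522377564 = 0.9463858314950543
cn(u+v) = (cn u·cn v − sn u·sn v·dn u·dn v)/D = -0.3227815818734897/0.9992047522377564 = -0.32303847749984
dn(u+v) = (dn u·dn v − m·sn u·sn v·cn u·cn v)/D = 0.9913173057749692/0.9992047522377564 = 0.9921062760709224

sn(u+v)=0.946385831 cn(u+v)=-0.323038477 dn(u+v)=0.992106276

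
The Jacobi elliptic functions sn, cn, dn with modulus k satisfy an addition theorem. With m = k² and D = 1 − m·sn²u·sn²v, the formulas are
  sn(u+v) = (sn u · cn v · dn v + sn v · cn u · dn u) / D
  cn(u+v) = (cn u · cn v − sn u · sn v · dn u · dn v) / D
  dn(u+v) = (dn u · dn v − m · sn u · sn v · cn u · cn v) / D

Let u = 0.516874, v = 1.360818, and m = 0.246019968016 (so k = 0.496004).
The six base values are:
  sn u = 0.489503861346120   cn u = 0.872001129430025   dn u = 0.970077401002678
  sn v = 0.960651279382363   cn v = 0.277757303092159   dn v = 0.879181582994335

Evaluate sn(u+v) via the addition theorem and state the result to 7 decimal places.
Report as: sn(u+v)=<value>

sn(u+v)=0.9857883

m = k² = 0.246019968016
D = 1 − m·sn²u·sn²v = 0.9455980918784536
sn(u+v) = (sn u·cn v·dn v + sn v·cn u·dn u)/D = 0.9321595736008541/0.9455980918784536 = 0.9857883403181329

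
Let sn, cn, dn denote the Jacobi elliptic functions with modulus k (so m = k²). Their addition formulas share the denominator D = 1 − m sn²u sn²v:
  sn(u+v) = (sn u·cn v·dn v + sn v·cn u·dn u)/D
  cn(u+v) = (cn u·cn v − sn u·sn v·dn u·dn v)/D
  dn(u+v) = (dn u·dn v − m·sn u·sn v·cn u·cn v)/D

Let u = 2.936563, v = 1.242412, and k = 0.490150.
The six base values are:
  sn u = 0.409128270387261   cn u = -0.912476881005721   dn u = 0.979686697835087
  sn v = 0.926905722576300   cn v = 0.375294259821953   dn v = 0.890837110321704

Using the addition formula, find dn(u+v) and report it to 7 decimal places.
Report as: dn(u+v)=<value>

m = k² = 0.2402470225
D = 1 − m·sn²u·sn²v = 0.9654499945204394
dn(u+v) = (dn u·dn v − m·sn u·sn v·cn u·cn v)/D = 0.9039407112284089/0.9654499945204394 = 0.936289519248914

dn(u+v)=0.9362895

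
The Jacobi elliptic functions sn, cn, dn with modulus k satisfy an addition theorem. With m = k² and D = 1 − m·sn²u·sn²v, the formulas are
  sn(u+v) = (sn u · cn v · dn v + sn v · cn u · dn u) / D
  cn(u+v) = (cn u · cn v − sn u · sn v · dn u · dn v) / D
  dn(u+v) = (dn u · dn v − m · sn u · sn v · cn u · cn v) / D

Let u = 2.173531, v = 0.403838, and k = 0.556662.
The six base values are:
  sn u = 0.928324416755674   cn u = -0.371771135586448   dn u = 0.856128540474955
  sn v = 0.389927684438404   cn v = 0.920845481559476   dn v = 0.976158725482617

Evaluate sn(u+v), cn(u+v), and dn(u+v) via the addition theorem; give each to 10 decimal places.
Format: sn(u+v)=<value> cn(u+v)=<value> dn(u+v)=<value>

m = k² = 0.309872582244
D = 1 − m·sn²u·sn²v = 0.9593976809556014
sn(u+v) = (sn u·cn v·dn v + sn v·cn u·dn u)/D = 0.7103550935374255/0.9593976809556014 = 0.7404177721483349
cn(u+v) = (cn u·cn v − sn u·sn v·dn u·dn v)/D = -0.6448562253001994/0.9593976809556014 = -0.6721469502176562
dn(u+v) = (dn u·dn v − m·sn u·sn v·cn u·cn v)/D = 0.8741171858020821/0.9593976809556014 = 0.91111038014124

sn(u+v)=0.7404177721 cn(u+v)=-0.6721469502 dn(u+v)=0.9111103801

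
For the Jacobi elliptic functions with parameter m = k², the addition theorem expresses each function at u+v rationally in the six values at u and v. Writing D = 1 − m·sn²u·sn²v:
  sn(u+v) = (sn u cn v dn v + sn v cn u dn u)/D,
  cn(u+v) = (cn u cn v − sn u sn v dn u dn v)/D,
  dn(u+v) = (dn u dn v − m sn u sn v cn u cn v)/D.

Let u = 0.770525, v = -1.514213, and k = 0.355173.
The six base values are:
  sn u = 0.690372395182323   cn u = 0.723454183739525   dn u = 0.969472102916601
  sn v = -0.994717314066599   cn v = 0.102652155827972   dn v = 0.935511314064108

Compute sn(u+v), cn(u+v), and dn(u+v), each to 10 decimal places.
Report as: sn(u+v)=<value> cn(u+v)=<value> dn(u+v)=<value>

m = k² = 0.126147859929
D = 1 − m·sn²u·sn²v = 0.940509711216543
sn(u+v) = (sn u·cn v·dn v + sn v·cn u·dn u)/D = -0.6313655219286047/0.940509711216543 = -0.6713014383572262
cn(u+v) = (cn u·cn v − sn u·sn v·dn u·dn v)/D = 0.6970911666435357/0.940509711216543 = 0.7411844432120248
dn(u+v) = (dn u·dn v − m·sn u·sn v·cn u·cn v)/D = 0.9133855436792649/0.940509711216543 = 0.9711601409174253

sn(u+v)=-0.6713014384 cn(u+v)=0.7411844432 dn(u+v)=0.9711601409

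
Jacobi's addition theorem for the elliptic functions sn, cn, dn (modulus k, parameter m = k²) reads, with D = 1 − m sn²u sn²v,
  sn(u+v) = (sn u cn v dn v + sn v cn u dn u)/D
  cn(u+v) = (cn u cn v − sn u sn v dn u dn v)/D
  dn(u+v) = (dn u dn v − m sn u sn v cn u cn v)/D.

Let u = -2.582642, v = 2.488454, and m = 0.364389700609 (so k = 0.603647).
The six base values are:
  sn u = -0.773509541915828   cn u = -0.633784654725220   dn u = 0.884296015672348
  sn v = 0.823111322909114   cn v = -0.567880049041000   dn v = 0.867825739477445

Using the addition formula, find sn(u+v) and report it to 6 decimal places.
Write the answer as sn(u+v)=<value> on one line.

sn(u+v)=-0.093998

m = k² = 0.364389700609
D = 1 − m·sn²u·sn²v = 0.852288402128501
sn(u+v) = (sn u·cn v·dn v + sn v·cn u·dn u)/D = -0.08011372511615276/0.852288402128501 = -0.09399837533407369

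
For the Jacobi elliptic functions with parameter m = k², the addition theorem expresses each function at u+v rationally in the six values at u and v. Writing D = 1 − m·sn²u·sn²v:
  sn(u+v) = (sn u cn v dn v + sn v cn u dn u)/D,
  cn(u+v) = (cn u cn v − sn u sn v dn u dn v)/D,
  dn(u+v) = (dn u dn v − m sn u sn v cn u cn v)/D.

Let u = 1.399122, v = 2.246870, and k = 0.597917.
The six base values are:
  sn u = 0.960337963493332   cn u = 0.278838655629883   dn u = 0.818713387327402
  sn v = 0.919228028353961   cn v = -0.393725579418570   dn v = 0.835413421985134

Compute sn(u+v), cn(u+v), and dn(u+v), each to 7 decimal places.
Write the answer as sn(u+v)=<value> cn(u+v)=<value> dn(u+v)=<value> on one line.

sn(u+v)=-0.1469751 cn(u+v)=-0.9891402 dn(u+v)=0.9961312

m = k² = 0.357504738889
D = 1 − m·sn²u·sn²v = 0.7214029496878093
sn(u+v) = (sn u·cn v·dn v + sn v·cn u·dn u)/D = -0.1060282600023166/0.7214029496878093 = -0.1469750852116711
cn(u+v) = (cn u·cn v − sn u·sn v·dn u·dn v)/D = -0.7135686539493961/0.7214029496878093 = -0.989140194475496
dn(u+v) = (dn u·dn v − m·sn u·sn v·cn u·cn v)/D = 0.71861196095851/0.7214029496878093 = 0.996131165348704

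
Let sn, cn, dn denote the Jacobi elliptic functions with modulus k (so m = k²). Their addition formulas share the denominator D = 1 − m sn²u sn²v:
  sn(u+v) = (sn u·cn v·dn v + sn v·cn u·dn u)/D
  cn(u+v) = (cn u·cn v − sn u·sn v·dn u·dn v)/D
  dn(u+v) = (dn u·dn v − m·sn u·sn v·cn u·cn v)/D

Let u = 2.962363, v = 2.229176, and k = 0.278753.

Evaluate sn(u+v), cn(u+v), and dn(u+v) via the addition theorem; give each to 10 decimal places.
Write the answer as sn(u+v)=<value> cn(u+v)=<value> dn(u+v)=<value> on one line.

sn u = 0.2405130112964664, cn u = -0.9706459145317132, dn u = 0.9977500384102118
sn v = 0.822802625814462, cn v = -0.5683272287624678, dn v = 0.9733419679496413
m = k² = 0.077703235009
D = 1 − m·sn²u·sn²v = 0.9969569604995831
sn(u+v) = (sn u·cn v·dn v + sn v·cn u·dn u)/D = -0.9298992796790337/0.9969569604995831 = -0.9327376371524141
cn(u+v) = (cn u·cn v − sn u·sn v·dn u·dn v)/D = 0.3594586356466922/0.9969569604995831 = 0.36055582125287
dn(u+v) = (dn u·dn v − m·sn u·sn v·cn u·cn v)/D = 0.9626693145879788/0.9969569604995831 = 0.9656076969517094

sn(u+v)=-0.9327376372 cn(u+v)=0.3605558213 dn(u+v)=0.9656076970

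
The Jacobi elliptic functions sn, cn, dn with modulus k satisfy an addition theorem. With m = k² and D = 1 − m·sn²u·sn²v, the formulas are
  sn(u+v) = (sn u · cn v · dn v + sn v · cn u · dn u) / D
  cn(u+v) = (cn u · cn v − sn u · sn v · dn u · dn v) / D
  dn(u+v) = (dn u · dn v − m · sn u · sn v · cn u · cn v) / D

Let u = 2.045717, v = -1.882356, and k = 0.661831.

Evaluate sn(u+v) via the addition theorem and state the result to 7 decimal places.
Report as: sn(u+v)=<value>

sn u = 0.9836050653411451, cn u = -0.1803360070403069, dn u = 0.75909460396259
sn v = -0.9983110035261682, cn v = -0.05809595716205161, dn v = 0.7506384664312323
m = k² = 0.438020272561
D = 1 − m·sn²u·sn²v = 0.5776549191098198
sn(u+v) = (sn u·cn v·dn v + sn v·cn u·dn u)/D = 0.0937667870897856/0.5776549191098198 = 0.1623231863658021

sn(u+v)=0.1623232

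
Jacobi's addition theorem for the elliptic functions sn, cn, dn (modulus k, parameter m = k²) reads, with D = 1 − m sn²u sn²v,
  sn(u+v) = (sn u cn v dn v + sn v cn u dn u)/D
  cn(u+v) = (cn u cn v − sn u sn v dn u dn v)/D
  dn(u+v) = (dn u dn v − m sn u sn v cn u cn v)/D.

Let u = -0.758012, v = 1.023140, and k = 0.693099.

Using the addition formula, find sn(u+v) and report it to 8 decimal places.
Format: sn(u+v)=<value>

sn u = -0.6647616107706435, cn u = 0.7470555540558007, dn u = 0.8875322444952474
sn v = 0.815791937424954, cn v = 0.578345497805974, dn v = 0.8248000053425325
m = k² = 0.480386223801
D = 1 − m·sn²u·sn²v = 0.8587198247012223
sn(u+v) = (sn u·cn v·dn v + sn v·cn u·dn u)/D = 0.2237951708929107/0.8587198247012223 = 0.2606148879476221

sn(u+v)=0.26061489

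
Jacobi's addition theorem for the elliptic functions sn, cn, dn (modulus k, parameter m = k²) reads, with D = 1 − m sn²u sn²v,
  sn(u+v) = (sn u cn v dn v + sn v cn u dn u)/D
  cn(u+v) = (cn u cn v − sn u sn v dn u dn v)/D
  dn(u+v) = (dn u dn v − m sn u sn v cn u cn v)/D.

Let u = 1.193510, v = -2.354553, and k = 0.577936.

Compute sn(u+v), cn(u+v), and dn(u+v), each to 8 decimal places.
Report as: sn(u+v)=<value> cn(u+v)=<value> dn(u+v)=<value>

sn(u+v)=-0.88879691 cn(u+v)=0.45830127 dn(u+v)=0.85798920

sn u = 0.9011863743365383, cn u = 0.43343179245432, dn u = 0.8536616097492491
sn v = -0.8695540250503616, cn v = -0.4938378251194568, dn v = 0.8645501373166013
m = k² = 0.334010020096
D = 1 − m·sn²u·sn²v = 0.7948923454379194
sn(u+v) = (sn u·cn v·dn v + sn v·cn u·dn u)/D = -0.7064978616900775/0.7948923454379194 = -0.8887969116130513
cn(u+v) = (cn u·cn v − sn u·sn v·dn u·dn v)/D = 0.3643001678055402/0.7948923454379194 = 0.4583012654434874
dn(u+v) = (dn u·dn v − m·sn u·sn v·cn u·cn v)/D = 0.6820090447124167/0.7948923454379194 = 0.8579891964322371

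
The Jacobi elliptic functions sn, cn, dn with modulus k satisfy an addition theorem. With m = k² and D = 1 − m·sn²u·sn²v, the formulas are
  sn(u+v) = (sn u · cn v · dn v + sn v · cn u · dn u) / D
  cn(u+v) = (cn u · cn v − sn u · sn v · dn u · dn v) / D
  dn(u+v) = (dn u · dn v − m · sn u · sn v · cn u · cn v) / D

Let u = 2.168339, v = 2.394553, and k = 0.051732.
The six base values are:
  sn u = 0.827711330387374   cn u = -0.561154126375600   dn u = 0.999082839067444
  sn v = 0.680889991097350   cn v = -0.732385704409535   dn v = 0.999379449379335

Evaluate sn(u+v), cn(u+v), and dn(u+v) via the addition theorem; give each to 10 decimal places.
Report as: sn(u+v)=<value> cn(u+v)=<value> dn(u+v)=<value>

m = k² = 0.002676199824
D = 1 − m·sn²u·sn²v = 0.9991499778580474
sn(u+v) = (sn u·cn v·dn v + sn v·cn u·dn u)/D = -0.9875615609038768/0.9991499778580474 = -0.9884017242546374
cn(u+v) = (cn u·cn v − sn u·sn v·dn u·dn v)/D = -0.1517327969782243/0.9991499778580474 = -0.151861882941243
dn(u+v) = (dn u·dn v − m·sn u·sn v·cn u·cn v)/D = 0.9978429936012698/0.9991499778580474 = 0.9986919038325162

sn(u+v)=-0.9884017243 cn(u+v)=-0.1518618829 dn(u+v)=0.9986919038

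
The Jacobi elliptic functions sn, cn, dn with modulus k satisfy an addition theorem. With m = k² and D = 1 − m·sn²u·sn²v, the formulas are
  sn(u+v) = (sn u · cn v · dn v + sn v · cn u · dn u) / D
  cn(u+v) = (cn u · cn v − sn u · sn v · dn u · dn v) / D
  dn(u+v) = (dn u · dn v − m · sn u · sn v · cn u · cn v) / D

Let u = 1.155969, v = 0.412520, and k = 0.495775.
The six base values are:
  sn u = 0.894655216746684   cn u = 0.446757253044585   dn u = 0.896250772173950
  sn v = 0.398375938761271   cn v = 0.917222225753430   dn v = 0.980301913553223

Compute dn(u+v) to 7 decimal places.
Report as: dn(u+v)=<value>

m = k² = 0.245792850625
D = 1 − m·sn²u·sn²v = 0.9687775597274302
dn(u+v) = (dn u·dn v − m·sn u·sn v·cn u·cn v)/D = 0.8426988451214318/0.9687775597274302 = 0.869857932463391

dn(u+v)=0.8698579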